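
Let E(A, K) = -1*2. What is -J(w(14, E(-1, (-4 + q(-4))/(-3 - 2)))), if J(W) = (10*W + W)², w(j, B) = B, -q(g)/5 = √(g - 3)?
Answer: -484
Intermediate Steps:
q(g) = -5*√(-3 + g) (q(g) = -5*√(g - 3) = -5*√(-3 + g))
E(A, K) = -2
J(W) = 121*W² (J(W) = (11*W)² = 121*W²)
-J(w(14, E(-1, (-4 + q(-4))/(-3 - 2)))) = -121*(-2)² = -121*4 = -1*484 = -484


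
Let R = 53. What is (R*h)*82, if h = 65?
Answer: 282490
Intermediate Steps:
(R*h)*82 = (53*65)*82 = 3445*82 = 282490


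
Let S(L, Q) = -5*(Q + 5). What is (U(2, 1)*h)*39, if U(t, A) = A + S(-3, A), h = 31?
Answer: -35061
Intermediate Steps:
S(L, Q) = -25 - 5*Q (S(L, Q) = -5*(5 + Q) = -25 - 5*Q)
U(t, A) = -25 - 4*A (U(t, A) = A + (-25 - 5*A) = -25 - 4*A)
(U(2, 1)*h)*39 = ((-25 - 4*1)*31)*39 = ((-25 - 4)*31)*39 = -29*31*39 = -899*39 = -35061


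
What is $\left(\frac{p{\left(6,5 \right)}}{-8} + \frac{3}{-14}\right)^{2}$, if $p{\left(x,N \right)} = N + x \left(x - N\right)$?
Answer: $\frac{7921}{3136} \approx 2.5258$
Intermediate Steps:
$\left(\frac{p{\left(6,5 \right)}}{-8} + \frac{3}{-14}\right)^{2} = \left(\frac{5 + 6^{2} - 5 \cdot 6}{-8} + \frac{3}{-14}\right)^{2} = \left(\left(5 + 36 - 30\right) \left(- \frac{1}{8}\right) + 3 \left(- \frac{1}{14}\right)\right)^{2} = \left(11 \left(- \frac{1}{8}\right) - \frac{3}{14}\right)^{2} = \left(- \frac{11}{8} - \frac{3}{14}\right)^{2} = \left(- \frac{89}{56}\right)^{2} = \frac{7921}{3136}$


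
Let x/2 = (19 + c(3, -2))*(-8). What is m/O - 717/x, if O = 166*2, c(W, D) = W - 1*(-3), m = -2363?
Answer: -176789/33200 ≈ -5.3250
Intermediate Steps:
c(W, D) = 3 + W (c(W, D) = W + 3 = 3 + W)
x = -400 (x = 2*((19 + (3 + 3))*(-8)) = 2*((19 + 6)*(-8)) = 2*(25*(-8)) = 2*(-200) = -400)
O = 332
m/O - 717/x = -2363/332 - 717/(-400) = -2363*1/332 - 717*(-1/400) = -2363/332 + 717/400 = -176789/33200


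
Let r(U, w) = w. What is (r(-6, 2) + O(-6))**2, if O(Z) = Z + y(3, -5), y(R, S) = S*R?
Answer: 361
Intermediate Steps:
y(R, S) = R*S
O(Z) = -15 + Z (O(Z) = Z + 3*(-5) = Z - 15 = -15 + Z)
(r(-6, 2) + O(-6))**2 = (2 + (-15 - 6))**2 = (2 - 21)**2 = (-19)**2 = 361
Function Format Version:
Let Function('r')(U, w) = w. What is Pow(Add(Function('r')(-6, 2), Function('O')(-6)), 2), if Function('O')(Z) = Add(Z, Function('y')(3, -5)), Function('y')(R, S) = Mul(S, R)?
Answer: 361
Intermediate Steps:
Function('y')(R, S) = Mul(R, S)
Function('O')(Z) = Add(-15, Z) (Function('O')(Z) = Add(Z, Mul(3, -5)) = Add(Z, -15) = Add(-15, Z))
Pow(Add(Function('r')(-6, 2), Function('O')(-6)), 2) = Pow(Add(2, Add(-15, -6)), 2) = Pow(Add(2, -21), 2) = Pow(-19, 2) = 361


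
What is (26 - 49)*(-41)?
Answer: 943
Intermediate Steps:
(26 - 49)*(-41) = -23*(-41) = 943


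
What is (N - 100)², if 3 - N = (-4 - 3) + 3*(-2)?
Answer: 7056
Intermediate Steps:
N = 16 (N = 3 - ((-4 - 3) + 3*(-2)) = 3 - (-7 - 6) = 3 - 1*(-13) = 3 + 13 = 16)
(N - 100)² = (16 - 100)² = (-84)² = 7056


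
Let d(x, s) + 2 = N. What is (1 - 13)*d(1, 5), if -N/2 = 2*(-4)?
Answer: -168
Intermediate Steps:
N = 16 (N = -4*(-4) = -2*(-8) = 16)
d(x, s) = 14 (d(x, s) = -2 + 16 = 14)
(1 - 13)*d(1, 5) = (1 - 13)*14 = -12*14 = -168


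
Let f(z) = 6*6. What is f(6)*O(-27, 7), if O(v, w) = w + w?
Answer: 504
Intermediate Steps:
O(v, w) = 2*w
f(z) = 36
f(6)*O(-27, 7) = 36*(2*7) = 36*14 = 504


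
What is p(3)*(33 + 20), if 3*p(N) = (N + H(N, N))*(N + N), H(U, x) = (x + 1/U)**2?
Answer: 13462/9 ≈ 1495.8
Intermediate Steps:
p(N) = 2*N*(N + (1 + N**2)**2/N**2)/3 (p(N) = ((N + (1 + N*N)**2/N**2)*(N + N))/3 = ((N + (1 + N**2)**2/N**2)*(2*N))/3 = (2*N*(N + (1 + N**2)**2/N**2))/3 = 2*N*(N + (1 + N**2)**2/N**2)/3)
p(3)*(33 + 20) = ((2/3)*(3**3 + (1 + 3**2)**2)/3)*(33 + 20) = ((2/3)*(1/3)*(27 + (1 + 9)**2))*53 = ((2/3)*(1/3)*(27 + 10**2))*53 = ((2/3)*(1/3)*(27 + 100))*53 = ((2/3)*(1/3)*127)*53 = (254/9)*53 = 13462/9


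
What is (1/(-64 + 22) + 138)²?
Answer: 33582025/1764 ≈ 19037.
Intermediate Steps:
(1/(-64 + 22) + 138)² = (1/(-42) + 138)² = (-1/42 + 138)² = (5795/42)² = 33582025/1764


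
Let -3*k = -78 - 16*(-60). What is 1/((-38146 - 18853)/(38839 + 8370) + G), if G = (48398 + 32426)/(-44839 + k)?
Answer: -2130683797/6388156083 ≈ -0.33354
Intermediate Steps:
k = -294 (k = -(-78 - 16*(-60))/3 = -(-78 + 960)/3 = -1/3*882 = -294)
G = -80824/45133 (G = (48398 + 32426)/(-44839 - 294) = 80824/(-45133) = 80824*(-1/45133) = -80824/45133 ≈ -1.7908)
1/((-38146 - 18853)/(38839 + 8370) + G) = 1/((-38146 - 18853)/(38839 + 8370) - 80824/45133) = 1/(-56999/47209 - 80824/45133) = 1/(-6388156083/2130683797) = -2130683797/6388156083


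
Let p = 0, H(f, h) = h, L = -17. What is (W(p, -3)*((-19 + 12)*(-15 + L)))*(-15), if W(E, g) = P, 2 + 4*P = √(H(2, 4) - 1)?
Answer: 1680 - 840*√3 ≈ 225.08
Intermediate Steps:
P = -½ + √3/4 (P = -½ + √(4 - 1)/4 = -½ + √3/4 ≈ -0.066987)
W(E, g) = -½ + √3/4
(W(p, -3)*((-19 + 12)*(-15 + L)))*(-15) = ((-½ + √3/4)*((-19 + 12)*(-15 - 17)))*(-15) = ((-½ + √3/4)*(-7*(-32)))*(-15) = ((-½ + √3/4)*224)*(-15) = (-112 + 56*√3)*(-15) = 1680 - 840*√3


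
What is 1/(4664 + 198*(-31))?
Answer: -1/1474 ≈ -0.00067843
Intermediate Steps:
1/(4664 + 198*(-31)) = 1/(4664 - 6138) = 1/(-1474) = -1/1474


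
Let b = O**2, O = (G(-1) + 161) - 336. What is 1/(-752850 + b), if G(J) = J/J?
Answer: -1/722574 ≈ -1.3839e-6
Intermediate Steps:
G(J) = 1
O = -174 (O = (1 + 161) - 336 = 162 - 336 = -174)
b = 30276 (b = (-174)**2 = 30276)
1/(-752850 + b) = 1/(-752850 + 30276) = 1/(-722574) = -1/722574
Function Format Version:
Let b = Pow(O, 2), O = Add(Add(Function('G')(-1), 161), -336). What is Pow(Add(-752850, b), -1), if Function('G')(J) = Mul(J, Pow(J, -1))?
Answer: Rational(-1, 722574) ≈ -1.3839e-6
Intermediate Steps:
Function('G')(J) = 1
O = -174 (O = Add(Add(1, 161), -336) = Add(162, -336) = -174)
b = 30276 (b = Pow(-174, 2) = 30276)
Pow(Add(-752850, b), -1) = Pow(Add(-752850, 30276), -1) = Pow(-722574, -1) = Rational(-1, 722574)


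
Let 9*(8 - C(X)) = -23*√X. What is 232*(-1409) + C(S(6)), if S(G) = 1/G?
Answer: -326880 + 23*√6/54 ≈ -3.2688e+5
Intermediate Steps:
C(X) = 8 + 23*√X/9 (C(X) = 8 - (-23)*√X/9 = 8 + 23*√X/9)
232*(-1409) + C(S(6)) = 232*(-1409) + (8 + 23*√(1/6)/9) = -326888 + (8 + 23*√(⅙)/9) = -326888 + (8 + 23*(√6/6)/9) = -326888 + (8 + 23*√6/54) = -326880 + 23*√6/54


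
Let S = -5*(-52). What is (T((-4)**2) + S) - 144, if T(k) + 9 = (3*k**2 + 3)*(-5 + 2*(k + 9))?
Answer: 34802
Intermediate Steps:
T(k) = -9 + (3 + 3*k**2)*(13 + 2*k) (T(k) = -9 + (3*k**2 + 3)*(-5 + 2*(k + 9)) = -9 + (3 + 3*k**2)*(-5 + 2*(9 + k)) = -9 + (3 + 3*k**2)*(-5 + (18 + 2*k)) = -9 + (3 + 3*k**2)*(13 + 2*k))
S = 260
(T((-4)**2) + S) - 144 = ((30 + 6*(-4)**2 + 6*((-4)**2)**3 + 39*((-4)**2)**2) + 260) - 144 = ((30 + 6*16 + 6*16**3 + 39*16**2) + 260) - 144 = ((30 + 96 + 6*4096 + 39*256) + 260) - 144 = ((30 + 96 + 24576 + 9984) + 260) - 144 = (34686 + 260) - 144 = 34946 - 144 = 34802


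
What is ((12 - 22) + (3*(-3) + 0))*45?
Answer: -855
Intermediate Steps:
((12 - 22) + (3*(-3) + 0))*45 = (-10 + (-9 + 0))*45 = (-10 - 9)*45 = -19*45 = -855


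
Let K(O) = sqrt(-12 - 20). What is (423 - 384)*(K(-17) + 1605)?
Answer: 62595 + 156*I*sqrt(2) ≈ 62595.0 + 220.62*I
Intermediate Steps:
K(O) = 4*I*sqrt(2) (K(O) = sqrt(-32) = 4*I*sqrt(2))
(423 - 384)*(K(-17) + 1605) = (423 - 384)*(4*I*sqrt(2) + 1605) = 39*(1605 + 4*I*sqrt(2)) = 62595 + 156*I*sqrt(2)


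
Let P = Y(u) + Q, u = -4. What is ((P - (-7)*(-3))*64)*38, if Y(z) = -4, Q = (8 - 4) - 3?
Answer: -58368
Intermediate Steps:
Q = 1 (Q = 4 - 3 = 1)
P = -3 (P = -4 + 1 = -3)
((P - (-7)*(-3))*64)*38 = ((-3 - (-7)*(-3))*64)*38 = ((-3 - 1*21)*64)*38 = ((-3 - 21)*64)*38 = -24*64*38 = -1536*38 = -58368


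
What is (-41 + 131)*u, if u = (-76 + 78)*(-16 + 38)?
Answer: 3960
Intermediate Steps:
u = 44 (u = 2*22 = 44)
(-41 + 131)*u = (-41 + 131)*44 = 90*44 = 3960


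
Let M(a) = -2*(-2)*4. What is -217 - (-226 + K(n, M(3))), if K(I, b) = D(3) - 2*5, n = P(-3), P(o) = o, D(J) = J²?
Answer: 10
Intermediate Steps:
n = -3
M(a) = 16 (M(a) = 4*4 = 16)
K(I, b) = -1 (K(I, b) = 3² - 2*5 = 9 - 10 = -1)
-217 - (-226 + K(n, M(3))) = -217 - (-226 - 1) = -217 - 1*(-227) = -217 + 227 = 10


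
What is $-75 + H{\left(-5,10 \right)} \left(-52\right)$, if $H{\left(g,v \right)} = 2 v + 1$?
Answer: $-1167$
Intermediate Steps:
$H{\left(g,v \right)} = 1 + 2 v$
$-75 + H{\left(-5,10 \right)} \left(-52\right) = -75 + \left(1 + 2 \cdot 10\right) \left(-52\right) = -75 + \left(1 + 20\right) \left(-52\right) = -75 + 21 \left(-52\right) = -75 - 1092 = -1167$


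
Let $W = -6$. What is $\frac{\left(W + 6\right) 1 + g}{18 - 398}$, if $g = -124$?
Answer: $\frac{31}{95} \approx 0.32632$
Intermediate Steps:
$\frac{\left(W + 6\right) 1 + g}{18 - 398} = \frac{\left(-6 + 6\right) 1 - 124}{18 - 398} = \frac{0 \cdot 1 - 124}{-380} = \left(0 - 124\right) \left(- \frac{1}{380}\right) = \left(-124\right) \left(- \frac{1}{380}\right) = \frac{31}{95}$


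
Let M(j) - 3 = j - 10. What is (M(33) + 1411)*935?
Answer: 1343595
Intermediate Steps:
M(j) = -7 + j (M(j) = 3 + (j - 10) = 3 + (-10 + j) = -7 + j)
(M(33) + 1411)*935 = ((-7 + 33) + 1411)*935 = (26 + 1411)*935 = 1437*935 = 1343595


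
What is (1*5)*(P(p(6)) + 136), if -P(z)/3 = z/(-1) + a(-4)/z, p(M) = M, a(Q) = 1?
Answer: 1535/2 ≈ 767.50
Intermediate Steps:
P(z) = -3/z + 3*z (P(z) = -3*(z/(-1) + 1/z) = -3*(z*(-1) + 1/z) = -3*(-z + 1/z) = -3*(1/z - z) = -3/z + 3*z)
(1*5)*(P(p(6)) + 136) = (1*5)*((-3/6 + 3*6) + 136) = 5*((-3*⅙ + 18) + 136) = 5*((-½ + 18) + 136) = 5*(35/2 + 136) = 5*(307/2) = 1535/2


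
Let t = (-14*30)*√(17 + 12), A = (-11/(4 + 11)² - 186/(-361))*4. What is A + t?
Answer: 151516/81225 - 420*√29 ≈ -2259.9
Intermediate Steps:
A = 151516/81225 (A = (-11/(15²) - 186*(-1/361))*4 = (-11/225 + 186/361)*4 = (37879/81225)*4 = 151516/81225 ≈ 1.8654)
t = -420*√29 ≈ -2261.8
A + t = 151516/81225 - 420*√29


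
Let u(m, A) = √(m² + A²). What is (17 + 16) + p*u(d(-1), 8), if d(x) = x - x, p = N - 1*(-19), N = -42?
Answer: -151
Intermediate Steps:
p = -23 (p = -42 - 1*(-19) = -42 + 19 = -23)
d(x) = 0
u(m, A) = √(A² + m²)
(17 + 16) + p*u(d(-1), 8) = (17 + 16) - 23*√(8² + 0²) = 33 - 23*√(64 + 0) = 33 - 23*√64 = 33 - 23*8 = 33 - 184 = -151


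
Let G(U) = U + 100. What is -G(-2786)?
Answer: 2686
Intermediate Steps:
G(U) = 100 + U
-G(-2786) = -(100 - 2786) = -1*(-2686) = 2686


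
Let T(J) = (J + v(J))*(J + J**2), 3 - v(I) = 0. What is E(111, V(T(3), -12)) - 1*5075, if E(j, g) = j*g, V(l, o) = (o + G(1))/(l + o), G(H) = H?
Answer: -101907/20 ≈ -5095.4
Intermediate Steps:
v(I) = 3 (v(I) = 3 - 1*0 = 3 + 0 = 3)
T(J) = (3 + J)*(J + J**2) (T(J) = (J + 3)*(J + J**2) = (3 + J)*(J + J**2))
V(l, o) = (1 + o)/(l + o) (V(l, o) = (o + 1)/(l + o) = (1 + o)/(l + o))
E(j, g) = g*j
E(111, V(T(3), -12)) - 1*5075 = ((1 - 12)/(3*(3 + 3**2 + 4*3) - 12))*111 - 1*5075 = (-11/(3*(3 + 9 + 12) - 12))*111 - 5075 = (-11/(3*24 - 12))*111 - 5075 = (-11/(72 - 12))*111 - 5075 = (-11/60)*111 - 5075 = ((1/60)*(-11))*111 - 5075 = -11/60*111 - 5075 = -407/20 - 5075 = -101907/20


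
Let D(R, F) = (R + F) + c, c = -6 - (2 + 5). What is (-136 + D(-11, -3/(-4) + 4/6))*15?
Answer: -9515/4 ≈ -2378.8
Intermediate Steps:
c = -13 (c = -6 - 1*7 = -6 - 7 = -13)
D(R, F) = -13 + F + R (D(R, F) = (R + F) - 13 = (F + R) - 13 = -13 + F + R)
(-136 + D(-11, -3/(-4) + 4/6))*15 = (-136 + (-13 + (-3/(-4) + 4/6) - 11))*15 = (-136 + (-13 + (-3*(-¼) + 4*(⅙)) - 11))*15 = (-136 + (-13 + (¾ + ⅔) - 11))*15 = (-136 + (-13 + 17/12 - 11))*15 = (-136 - 271/12)*15 = -1903/12*15 = -9515/4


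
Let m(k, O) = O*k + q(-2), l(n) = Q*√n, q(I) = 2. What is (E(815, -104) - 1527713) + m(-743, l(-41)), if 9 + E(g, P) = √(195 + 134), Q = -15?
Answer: -1527720 + √329 + 11145*I*√41 ≈ -1.5277e+6 + 71363.0*I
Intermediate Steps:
l(n) = -15*√n
E(g, P) = -9 + √329 (E(g, P) = -9 + √(195 + 134) = -9 + √329)
m(k, O) = 2 + O*k (m(k, O) = O*k + 2 = 2 + O*k)
(E(815, -104) - 1527713) + m(-743, l(-41)) = ((-9 + √329) - 1527713) + (2 - 15*I*√41*(-743)) = (-1527722 + √329) + (2 - 15*I*√41*(-743)) = (-1527722 + √329) + (2 + 11145*I*√41) = -1527720 + √329 + 11145*I*√41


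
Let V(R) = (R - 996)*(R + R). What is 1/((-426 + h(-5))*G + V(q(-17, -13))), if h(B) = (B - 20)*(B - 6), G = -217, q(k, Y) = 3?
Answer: 1/26809 ≈ 3.7301e-5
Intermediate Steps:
V(R) = 2*R*(-996 + R) (V(R) = (-996 + R)*(2*R) = 2*R*(-996 + R))
h(B) = (-20 + B)*(-6 + B)
1/((-426 + h(-5))*G + V(q(-17, -13))) = 1/((-426 + (120 + (-5)² - 26*(-5)))*(-217) + 2*3*(-996 + 3)) = 1/((-426 + (120 + 25 + 130))*(-217) + 2*3*(-993)) = 1/((-426 + 275)*(-217) - 5958) = 1/(-151*(-217) - 5958) = 1/(32767 - 5958) = 1/26809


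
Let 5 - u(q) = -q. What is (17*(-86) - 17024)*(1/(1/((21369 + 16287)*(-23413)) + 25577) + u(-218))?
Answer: 88789850823100745682/22549704438455 ≈ 3.9375e+6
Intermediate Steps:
u(q) = 5 + q (u(q) = 5 - (-1)*q = 5 + q)
(17*(-86) - 17024)*(1/(1/((21369 + 16287)*(-23413)) + 25577) + u(-218)) = (17*(-86) - 17024)*(1/(1/((21369 + 16287)*(-23413)) + 25577) + (5 - 218)) = (-1462 - 17024)*(1/(-1/23413/37656 + 25577) - 213) = -18486*(1/((1/37656)*(-1/23413) + 25577) - 213) = -18486*(1/(-1/881639928 + 25577) - 213) = -18486*(1/(22549704438455/881639928) - 213) = -18486*(881639928/22549704438455 - 213) = -18486*(-4803086163750987/22549704438455) = 88789850823100745682/22549704438455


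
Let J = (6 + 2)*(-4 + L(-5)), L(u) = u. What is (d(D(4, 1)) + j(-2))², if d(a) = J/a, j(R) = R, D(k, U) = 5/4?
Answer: 88804/25 ≈ 3552.2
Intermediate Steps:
D(k, U) = 5/4 (D(k, U) = 5*(¼) = 5/4)
J = -72 (J = (6 + 2)*(-4 - 5) = 8*(-9) = -72)
d(a) = -72/a
(d(D(4, 1)) + j(-2))² = (-72/5/4 - 2)² = (-72*⅘ - 2)² = (-288/5 - 2)² = (-298/5)² = 88804/25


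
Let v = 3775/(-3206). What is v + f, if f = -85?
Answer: -276285/3206 ≈ -86.177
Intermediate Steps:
v = -3775/3206 (v = 3775*(-1/3206) = -3775/3206 ≈ -1.1775)
v + f = -3775/3206 - 85 = -276285/3206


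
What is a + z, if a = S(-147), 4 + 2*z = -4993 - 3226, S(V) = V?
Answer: -8517/2 ≈ -4258.5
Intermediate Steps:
z = -8223/2 (z = -2 + (-4993 - 3226)/2 = -2 + (1/2)*(-8219) = -2 - 8219/2 = -8223/2 ≈ -4111.5)
a = -147
a + z = -147 - 8223/2 = -8517/2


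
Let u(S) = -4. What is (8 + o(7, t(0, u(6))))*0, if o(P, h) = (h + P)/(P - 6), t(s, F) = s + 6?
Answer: 0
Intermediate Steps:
t(s, F) = 6 + s
o(P, h) = (P + h)/(-6 + P)
(8 + o(7, t(0, u(6))))*0 = (8 + (7 + (6 + 0))/(-6 + 7))*0 = (8 + (7 + 6)/1)*0 = (8 + 1*13)*0 = (8 + 13)*0 = 21*0 = 0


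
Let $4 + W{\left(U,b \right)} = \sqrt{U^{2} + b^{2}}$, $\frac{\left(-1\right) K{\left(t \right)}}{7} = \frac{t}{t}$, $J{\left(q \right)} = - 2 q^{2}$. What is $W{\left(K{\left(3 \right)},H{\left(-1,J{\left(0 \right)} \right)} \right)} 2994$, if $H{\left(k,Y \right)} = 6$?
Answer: $-11976 + 2994 \sqrt{85} \approx 15627.0$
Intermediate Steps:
$K{\left(t \right)} = -7$ ($K{\left(t \right)} = - 7 \frac{t}{t} = \left(-7\right) 1 = -7$)
$W{\left(U,b \right)} = -4 + \sqrt{U^{2} + b^{2}}$
$W{\left(K{\left(3 \right)},H{\left(-1,J{\left(0 \right)} \right)} \right)} 2994 = \left(-4 + \sqrt{\left(-7\right)^{2} + 6^{2}}\right) 2994 = \left(-4 + \sqrt{49 + 36}\right) 2994 = \left(-4 + \sqrt{85}\right) 2994 = -11976 + 2994 \sqrt{85}$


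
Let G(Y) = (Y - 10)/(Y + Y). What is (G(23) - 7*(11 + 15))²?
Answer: 69872881/2116 ≈ 33021.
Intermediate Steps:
G(Y) = (-10 + Y)/(2*Y) (G(Y) = (-10 + Y)/((2*Y)) = (-10 + Y)*(1/(2*Y)) = (-10 + Y)/(2*Y))
(G(23) - 7*(11 + 15))² = ((½)*(-10 + 23)/23 - 7*(11 + 15))² = ((½)*(1/23)*13 - 7*26)² = (13/46 - 182)² = (-8359/46)² = 69872881/2116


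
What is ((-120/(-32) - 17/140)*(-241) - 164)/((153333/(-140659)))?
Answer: 5112532673/5366655 ≈ 952.65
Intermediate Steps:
((-120/(-32) - 17/140)*(-241) - 164)/((153333/(-140659))) = ((-120*(-1/32) - 17*1/140)*(-241) - 164)/((153333*(-1/140659))) = ((15/4 - 17/140)*(-241) - 164)/(-153333/140659) = ((127/35)*(-241) - 164)*(-140659/153333) = (-30607/35 - 164)*(-140659/153333) = -36347/35*(-140659/153333) = 5112532673/5366655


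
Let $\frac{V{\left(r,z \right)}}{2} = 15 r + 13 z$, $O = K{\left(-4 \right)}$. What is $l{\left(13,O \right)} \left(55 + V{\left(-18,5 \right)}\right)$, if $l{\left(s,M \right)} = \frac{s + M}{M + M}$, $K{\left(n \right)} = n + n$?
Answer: $\frac{1775}{16} \approx 110.94$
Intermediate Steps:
$K{\left(n \right)} = 2 n$
$O = -8$ ($O = 2 \left(-4\right) = -8$)
$V{\left(r,z \right)} = 26 z + 30 r$ ($V{\left(r,z \right)} = 2 \left(15 r + 13 z\right) = 2 \left(13 z + 15 r\right) = 26 z + 30 r$)
$l{\left(s,M \right)} = \frac{M + s}{2 M}$
$l{\left(13,O \right)} \left(55 + V{\left(-18,5 \right)}\right) = \frac{-8 + 13}{2 \left(-8\right)} \left(55 + \left(26 \cdot 5 + 30 \left(-18\right)\right)\right) = \frac{1}{2} \left(- \frac{1}{8}\right) 5 \left(55 + \left(130 - 540\right)\right) = - \frac{5 \left(55 - 410\right)}{16} = \left(- \frac{5}{16}\right) \left(-355\right) = \frac{1775}{16}$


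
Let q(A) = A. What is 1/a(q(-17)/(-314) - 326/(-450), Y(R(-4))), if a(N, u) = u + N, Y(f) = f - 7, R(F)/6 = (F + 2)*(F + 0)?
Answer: 70650/2951657 ≈ 0.023936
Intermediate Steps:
R(F) = 6*F*(2 + F) (R(F) = 6*((F + 2)*(F + 0)) = 6*((2 + F)*F) = 6*(F*(2 + F)) = 6*F*(2 + F))
Y(f) = -7 + f
a(N, u) = N + u
1/a(q(-17)/(-314) - 326/(-450), Y(R(-4))) = 1/((-17/(-314) - 326/(-450)) + (-7 + 6*(-4)*(2 - 4))) = 1/((-17*(-1/314) - 326*(-1/450)) + (-7 + 6*(-4)*(-2))) = 1/((17/314 + 163/225) + (-7 + 48)) = 1/(55007/70650 + 41) = 1/(2951657/70650) = 70650/2951657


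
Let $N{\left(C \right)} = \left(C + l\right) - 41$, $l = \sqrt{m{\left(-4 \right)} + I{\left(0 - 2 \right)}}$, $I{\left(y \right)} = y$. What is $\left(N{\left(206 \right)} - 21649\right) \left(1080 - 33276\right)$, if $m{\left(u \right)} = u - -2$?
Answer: $691698864 - 64392 i \approx 6.917 \cdot 10^{8} - 64392.0 i$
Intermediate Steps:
$m{\left(u \right)} = 2 + u$ ($m{\left(u \right)} = u + 2 = 2 + u$)
$l = 2 i$ ($l = \sqrt{\left(2 - 4\right) + \left(0 - 2\right)} = \sqrt{-2 + \left(0 - 2\right)} = \sqrt{-2 - 2} = \sqrt{-4} = 2 i \approx 2.0 i$)
$N{\left(C \right)} = -41 + C + 2 i$ ($N{\left(C \right)} = \left(C + 2 i\right) - 41 = -41 + C + 2 i$)
$\left(N{\left(206 \right)} - 21649\right) \left(1080 - 33276\right) = \left(\left(-41 + 206 + 2 i\right) - 21649\right) \left(1080 - 33276\right) = \left(\left(165 + 2 i\right) - 21649\right) \left(-32196\right) = \left(-21484 + 2 i\right) \left(-32196\right) = 691698864 - 64392 i$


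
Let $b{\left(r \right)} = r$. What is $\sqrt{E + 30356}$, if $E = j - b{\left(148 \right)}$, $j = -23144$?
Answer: $2 \sqrt{1766} \approx 84.048$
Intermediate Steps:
$E = -23292$ ($E = -23144 - 148 = -23292$)
$\sqrt{E + 30356} = \sqrt{-23292 + 30356} = \sqrt{7064} = 2 \sqrt{1766}$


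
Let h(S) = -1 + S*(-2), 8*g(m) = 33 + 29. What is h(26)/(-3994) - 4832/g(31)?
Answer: -77194389/123814 ≈ -623.47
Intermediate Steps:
g(m) = 31/4 (g(m) = (33 + 29)/8 = (⅛)*62 = 31/4)
h(S) = -1 - 2*S
h(26)/(-3994) - 4832/g(31) = (-1 - 2*26)/(-3994) - 4832/31/4 = (-1 - 52)*(-1/3994) - 4832*4/31 = -53*(-1/3994) - 19328/31 = 53/3994 - 19328/31 = -77194389/123814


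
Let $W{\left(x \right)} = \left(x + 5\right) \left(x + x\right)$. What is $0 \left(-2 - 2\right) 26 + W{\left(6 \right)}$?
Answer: $132$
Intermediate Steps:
$W{\left(x \right)} = 2 x \left(5 + x\right)$ ($W{\left(x \right)} = \left(5 + x\right) 2 x = 2 x \left(5 + x\right)$)
$0 \left(-2 - 2\right) 26 + W{\left(6 \right)} = 0 \left(-2 - 2\right) 26 + 2 \cdot 6 \left(5 + 6\right) = 0 \left(-4\right) 26 + 2 \cdot 6 \cdot 11 = 0 \cdot 26 + 132 = 0 + 132 = 132$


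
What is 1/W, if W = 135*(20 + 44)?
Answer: 1/8640 ≈ 0.00011574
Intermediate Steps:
W = 8640 (W = 135*64 = 8640)
1/W = 1/8640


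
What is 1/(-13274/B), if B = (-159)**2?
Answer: -25281/13274 ≈ -1.9046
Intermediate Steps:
B = 25281
1/(-13274/B) = 1/(-13274/25281) = -25281/13274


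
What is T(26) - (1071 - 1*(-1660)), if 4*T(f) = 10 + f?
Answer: -2722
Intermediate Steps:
T(f) = 5/2 + f/4 (T(f) = (10 + f)/4 = 5/2 + f/4)
T(26) - (1071 - 1*(-1660)) = (5/2 + (¼)*26) - (1071 - 1*(-1660)) = (5/2 + 13/2) - (1071 + 1660) = 9 - 1*2731 = 9 - 2731 = -2722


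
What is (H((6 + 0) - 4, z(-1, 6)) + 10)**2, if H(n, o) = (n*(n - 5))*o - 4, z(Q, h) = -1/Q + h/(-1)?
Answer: 1296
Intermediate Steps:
z(Q, h) = -h - 1/Q (z(Q, h) = -1/Q + h*(-1) = -1/Q - h = -h - 1/Q)
H(n, o) = -4 + n*o*(-5 + n) (H(n, o) = (n*(-5 + n))*o - 4 = n*o*(-5 + n) - 4 = -4 + n*o*(-5 + n))
(H((6 + 0) - 4, z(-1, 6)) + 10)**2 = ((-4 + (-1*6 - 1/(-1))*((6 + 0) - 4)**2 - 5*((6 + 0) - 4)*(-1*6 - 1/(-1))) + 10)**2 = ((-4 + (-6 - 1*(-1))*(6 - 4)**2 - 5*(6 - 4)*(-6 - 1*(-1))) + 10)**2 = ((-4 + (-6 + 1)*2**2 - 5*2*(-6 + 1)) + 10)**2 = ((-4 - 5*4 - 5*2*(-5)) + 10)**2 = ((-4 - 20 + 50) + 10)**2 = (26 + 10)**2 = 36**2 = 1296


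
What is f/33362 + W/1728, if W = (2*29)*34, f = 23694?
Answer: 13341637/7206192 ≈ 1.8514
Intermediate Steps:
W = 1972 (W = 58*34 = 1972)
f/33362 + W/1728 = 23694/33362 + 1972/1728 = 23694*(1/33362) + 1972*(1/1728) = 11847/16681 + 493/432 = 13341637/7206192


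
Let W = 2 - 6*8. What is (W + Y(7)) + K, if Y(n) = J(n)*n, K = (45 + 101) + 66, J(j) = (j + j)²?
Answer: 1538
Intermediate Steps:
J(j) = 4*j² (J(j) = (2*j)² = 4*j²)
K = 212 (K = 146 + 66 = 212)
Y(n) = 4*n³ (Y(n) = (4*n²)*n = 4*n³)
W = -46 (W = 2 - 48 = -46)
(W + Y(7)) + K = (-46 + 4*7³) + 212 = (-46 + 4*343) + 212 = (-46 + 1372) + 212 = 1326 + 212 = 1538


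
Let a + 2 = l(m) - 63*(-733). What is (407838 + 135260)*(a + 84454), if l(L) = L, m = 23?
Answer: 70957926092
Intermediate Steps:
a = 46200 (a = -2 + (23 - 63*(-733)) = -2 + (23 + 46179) = -2 + 46202 = 46200)
(407838 + 135260)*(a + 84454) = (407838 + 135260)*(46200 + 84454) = 543098*130654 = 70957926092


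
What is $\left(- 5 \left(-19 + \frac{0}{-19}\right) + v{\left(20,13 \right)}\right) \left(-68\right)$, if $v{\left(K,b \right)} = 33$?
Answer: $-8704$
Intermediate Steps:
$\left(- 5 \left(-19 + \frac{0}{-19}\right) + v{\left(20,13 \right)}\right) \left(-68\right) = \left(- 5 \left(-19 + \frac{0}{-19}\right) + 33\right) \left(-68\right) = \left(- 5 \left(-19 + 0 \left(- \frac{1}{19}\right)\right) + 33\right) \left(-68\right) = \left(- 5 \left(-19 + 0\right) + 33\right) \left(-68\right) = \left(\left(-5\right) \left(-19\right) + 33\right) \left(-68\right) = \left(95 + 33\right) \left(-68\right) = 128 \left(-68\right) = -8704$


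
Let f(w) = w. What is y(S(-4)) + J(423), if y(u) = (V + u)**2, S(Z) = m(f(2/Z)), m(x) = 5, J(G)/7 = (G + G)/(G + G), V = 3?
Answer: 71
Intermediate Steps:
J(G) = 7 (J(G) = 7*((G + G)/(G + G)) = 7*((2*G)/((2*G))) = 7*((2*G)*(1/(2*G))) = 7*1 = 7)
S(Z) = 5
y(u) = (3 + u)**2
y(S(-4)) + J(423) = (3 + 5)**2 + 7 = 8**2 + 7 = 64 + 7 = 71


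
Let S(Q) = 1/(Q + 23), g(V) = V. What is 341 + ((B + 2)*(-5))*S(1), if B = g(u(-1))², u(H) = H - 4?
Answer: 2683/8 ≈ 335.38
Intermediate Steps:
u(H) = -4 + H
S(Q) = 1/(23 + Q)
B = 25 (B = (-4 - 1)² = (-5)² = 25)
341 + ((B + 2)*(-5))*S(1) = 341 + ((25 + 2)*(-5))/(23 + 1) = 341 + (27*(-5))/24 = 341 - 135*1/24 = 341 - 45/8 = 2683/8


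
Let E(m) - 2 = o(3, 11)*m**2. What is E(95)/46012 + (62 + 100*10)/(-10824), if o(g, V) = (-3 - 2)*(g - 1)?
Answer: -42737879/20751412 ≈ -2.0595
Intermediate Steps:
o(g, V) = 5 - 5*g (o(g, V) = -5*(-1 + g) = 5 - 5*g)
E(m) = 2 - 10*m**2 (E(m) = 2 + (5 - 5*3)*m**2 = 2 + (5 - 15)*m**2 = 2 - 10*m**2)
E(95)/46012 + (62 + 100*10)/(-10824) = (2 - 10*95**2)/46012 + (62 + 100*10)/(-10824) = (2 - 10*9025)*(1/46012) + (62 + 1000)*(-1/10824) = (2 - 90250)*(1/46012) + 1062*(-1/10824) = -90248*1/46012 - 177/1804 = -22562/11503 - 177/1804 = -42737879/20751412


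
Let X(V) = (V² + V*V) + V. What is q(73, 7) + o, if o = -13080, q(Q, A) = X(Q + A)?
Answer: -200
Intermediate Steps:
X(V) = V + 2*V² (X(V) = (V² + V²) + V = 2*V² + V = V + 2*V²)
q(Q, A) = (A + Q)*(1 + 2*A + 2*Q) (q(Q, A) = (Q + A)*(1 + 2*(Q + A)) = (A + Q)*(1 + 2*(A + Q)) = (A + Q)*(1 + (2*A + 2*Q)) = (A + Q)*(1 + 2*A + 2*Q))
q(73, 7) + o = (7 + 73)*(1 + 2*7 + 2*73) - 13080 = 80*(1 + 14 + 146) - 13080 = 80*161 - 13080 = 12880 - 13080 = -200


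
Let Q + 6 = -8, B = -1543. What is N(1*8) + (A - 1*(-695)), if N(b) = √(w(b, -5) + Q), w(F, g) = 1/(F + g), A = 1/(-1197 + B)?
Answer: 1904299/2740 + I*√123/3 ≈ 695.0 + 3.6968*I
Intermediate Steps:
A = -1/2740 (A = 1/(-1197 - 1543) = 1/(-2740) = -1/2740 ≈ -0.00036496)
Q = -14 (Q = -6 - 8 = -14)
N(b) = √(-14 + 1/(-5 + b)) (N(b) = √(1/(b - 5) - 14) = √(1/(-5 + b) - 14) = √(-14 + 1/(-5 + b)))
N(1*8) + (A - 1*(-695)) = √((71 - 14*8)/(-5 + 1*8)) + (-1/2740 - 1*(-695)) = √((71 - 14*8)/(-5 + 8)) + (-1/2740 + 695) = √((71 - 112)/3) + 1904299/2740 = √((⅓)*(-41)) + 1904299/2740 = √(-41/3) + 1904299/2740 = I*√123/3 + 1904299/2740 = 1904299/2740 + I*√123/3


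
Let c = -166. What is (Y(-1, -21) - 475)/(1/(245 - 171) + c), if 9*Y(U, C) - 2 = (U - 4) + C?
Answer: 106042/36849 ≈ 2.8777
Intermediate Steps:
Y(U, C) = -2/9 + C/9 + U/9 (Y(U, C) = 2/9 + ((U - 4) + C)/9 = 2/9 + ((-4 + U) + C)/9 = 2/9 + (-4 + C + U)/9 = 2/9 + (-4/9 + C/9 + U/9) = -2/9 + C/9 + U/9)
(Y(-1, -21) - 475)/(1/(245 - 171) + c) = ((-2/9 + (1/9)*(-21) + (1/9)*(-1)) - 475)/(1/(245 - 171) - 166) = ((-2/9 - 7/3 - 1/9) - 475)/(1/74 - 166) = (-8/3 - 475)/(1/74 - 166) = -1433/(3*(-12283/74)) = -1433/3*(-74/12283) = 106042/36849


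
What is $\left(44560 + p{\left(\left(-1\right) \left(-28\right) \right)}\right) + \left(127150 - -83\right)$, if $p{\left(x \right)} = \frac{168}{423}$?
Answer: $\frac{24222869}{141} \approx 1.7179 \cdot 10^{5}$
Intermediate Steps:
$p{\left(x \right)} = \frac{56}{141}$ ($p{\left(x \right)} = 168 \cdot \frac{1}{423} = \frac{56}{141}$)
$\left(44560 + p{\left(\left(-1\right) \left(-28\right) \right)}\right) + \left(127150 - -83\right) = \left(44560 + \frac{56}{141}\right) + \left(127150 - -83\right) = \frac{6283016}{141} + \left(127150 + 83\right) = \frac{6283016}{141} + 127233 = \frac{24222869}{141}$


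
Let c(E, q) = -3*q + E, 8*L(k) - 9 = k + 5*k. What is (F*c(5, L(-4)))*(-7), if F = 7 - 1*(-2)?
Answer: -5355/8 ≈ -669.38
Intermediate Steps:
L(k) = 9/8 + 3*k/4 (L(k) = 9/8 + (k + 5*k)/8 = 9/8 + (6*k)/8 = 9/8 + 3*k/4)
c(E, q) = E - 3*q
F = 9 (F = 7 + 2 = 9)
(F*c(5, L(-4)))*(-7) = (9*(5 - 3*(9/8 + (¾)*(-4))))*(-7) = (9*(5 - 3*(9/8 - 3)))*(-7) = (9*(5 - 3*(-15/8)))*(-7) = (9*(5 + 45/8))*(-7) = (9*(85/8))*(-7) = (765/8)*(-7) = -5355/8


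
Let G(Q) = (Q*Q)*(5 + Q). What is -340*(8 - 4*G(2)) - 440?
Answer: 34920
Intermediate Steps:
G(Q) = Q²*(5 + Q)
-340*(8 - 4*G(2)) - 440 = -340*(8 - 4*2²*(5 + 2)) - 440 = -340*(8 - 16*7) - 440 = -340*(8 - 4*28) - 440 = -340*(8 - 112) - 440 = -340*(-104) - 440 = 35360 - 440 = 34920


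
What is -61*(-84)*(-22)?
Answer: -112728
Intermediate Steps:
-61*(-84)*(-22) = 5124*(-22) = -112728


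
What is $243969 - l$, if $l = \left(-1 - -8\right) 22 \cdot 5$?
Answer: $243199$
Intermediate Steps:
$l = 770$ ($l = \left(-1 + 8\right) 22 \cdot 5 = 7 \cdot 22 \cdot 5 = 154 \cdot 5 = 770$)
$243969 - l = 243969 - 770 = 243199$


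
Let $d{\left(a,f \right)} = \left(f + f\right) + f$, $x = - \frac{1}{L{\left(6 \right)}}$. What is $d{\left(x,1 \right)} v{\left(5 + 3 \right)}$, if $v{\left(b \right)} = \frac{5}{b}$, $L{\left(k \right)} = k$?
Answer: $\frac{15}{8} \approx 1.875$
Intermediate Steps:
$x = - \frac{1}{6} \approx -0.16667$
$d{\left(a,f \right)} = 3 f$ ($d{\left(a,f \right)} = 2 f + f = 3 f$)
$d{\left(x,1 \right)} v{\left(5 + 3 \right)} = 3 \cdot 1 \frac{5}{5 + 3} = 3 \cdot \frac{5}{8} = \frac{15}{8}$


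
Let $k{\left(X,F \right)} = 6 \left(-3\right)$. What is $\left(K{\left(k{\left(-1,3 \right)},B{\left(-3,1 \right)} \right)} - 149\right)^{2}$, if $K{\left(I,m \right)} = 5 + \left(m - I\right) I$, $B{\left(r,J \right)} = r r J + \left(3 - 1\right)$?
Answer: $443556$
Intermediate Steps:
$k{\left(X,F \right)} = -18$
$B{\left(r,J \right)} = 2 + J r^{2}$ ($B{\left(r,J \right)} = r^{2} J + \left(3 - 1\right) = J r^{2} + 2 = 2 + J r^{2}$)
$K{\left(I,m \right)} = 5 + I \left(m - I\right)$
$\left(K{\left(k{\left(-1,3 \right)},B{\left(-3,1 \right)} \right)} - 149\right)^{2} = \left(\left(5 - \left(-18\right)^{2} - 18 \left(2 + 1 \left(-3\right)^{2}\right)\right) - 149\right)^{2} = \left(\left(5 - 324 - 18 \left(2 + 1 \cdot 9\right)\right) - 149\right)^{2} = \left(\left(5 - 324 - 18 \left(2 + 9\right)\right) - 149\right)^{2} = \left(\left(5 - 324 - 198\right) - 149\right)^{2} = \left(-517 - 149\right)^{2} = \left(-666\right)^{2} = 443556$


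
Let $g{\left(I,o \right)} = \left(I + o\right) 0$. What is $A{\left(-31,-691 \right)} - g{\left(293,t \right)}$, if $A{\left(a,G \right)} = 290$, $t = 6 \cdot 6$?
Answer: $290$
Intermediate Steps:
$t = 36$
$g{\left(I,o \right)} = 0$
$A{\left(-31,-691 \right)} - g{\left(293,t \right)} = 290 - 0 = 290 + 0 = 290$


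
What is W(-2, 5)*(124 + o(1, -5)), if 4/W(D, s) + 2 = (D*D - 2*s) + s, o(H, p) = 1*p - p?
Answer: -496/3 ≈ -165.33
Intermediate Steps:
o(H, p) = 0 (o(H, p) = p - p = 0)
W(D, s) = 4/(-2 + D² - s) (W(D, s) = 4/(-2 + ((D*D - 2*s) + s)) = 4/(-2 + ((D² - 2*s) + s)) = 4/(-2 + (D² - s)) = 4/(-2 + D² - s))
W(-2, 5)*(124 + o(1, -5)) = (-4/(2 + 5 - 1*(-2)²))*(124 + 0) = -4/(2 + 5 - 1*4)*124 = -4/(2 + 5 - 4)*124 = -4/3*124 = -496/3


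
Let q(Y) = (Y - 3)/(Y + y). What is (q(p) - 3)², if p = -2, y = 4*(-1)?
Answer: 169/36 ≈ 4.6944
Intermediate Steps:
y = -4
q(Y) = (-3 + Y)/(-4 + Y) (q(Y) = (Y - 3)/(Y - 4) = (-3 + Y)/(-4 + Y))
(q(p) - 3)² = ((-3 - 2)/(-4 - 2) - 3)² = (-5/(-6) - 3)² = (-⅙*(-5) - 3)² = (⅚ - 3)² = (-13/6)² = 169/36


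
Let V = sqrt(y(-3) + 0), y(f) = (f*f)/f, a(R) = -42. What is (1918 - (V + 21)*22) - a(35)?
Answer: 1498 - 22*I*sqrt(3) ≈ 1498.0 - 38.105*I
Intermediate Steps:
y(f) = f (y(f) = f**2/f = f)
V = I*sqrt(3) (V = sqrt(-3 + 0) = sqrt(-3) = I*sqrt(3) ≈ 1.732*I)
(1918 - (V + 21)*22) - a(35) = (1918 - (I*sqrt(3) + 21)*22) - 1*(-42) = (1918 - (21 + I*sqrt(3))*22) + 42 = (1918 - (462 + 22*I*sqrt(3))) + 42 = (1918 + (-462 - 22*I*sqrt(3))) + 42 = (1456 - 22*I*sqrt(3)) + 42 = 1498 - 22*I*sqrt(3)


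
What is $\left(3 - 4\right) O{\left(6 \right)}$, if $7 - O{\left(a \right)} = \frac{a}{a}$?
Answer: $-6$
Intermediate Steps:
$O{\left(a \right)} = 6$ ($O{\left(a \right)} = 7 - \frac{a}{a} = 7 - 1 = 6$)
$\left(3 - 4\right) O{\left(6 \right)} = \left(3 - 4\right) 6 = \left(-1\right) 6 = -6$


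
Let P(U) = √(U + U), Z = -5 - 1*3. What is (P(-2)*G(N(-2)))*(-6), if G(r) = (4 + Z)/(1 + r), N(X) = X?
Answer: -48*I ≈ -48.0*I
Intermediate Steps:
Z = -8 (Z = -5 - 3 = -8)
G(r) = -4/(1 + r) (G(r) = (4 - 8)/(1 + r) = -4/(1 + r))
P(U) = √2*√U (P(U) = √(2*U) = √2*√U)
(P(-2)*G(N(-2)))*(-6) = ((√2*√(-2))*(-4/(1 - 2)))*(-6) = ((√2*(I*√2))*(-4/(-1)))*(-6) = ((2*I)*(-4*(-1)))*(-6) = ((2*I)*4)*(-6) = (8*I)*(-6) = -48*I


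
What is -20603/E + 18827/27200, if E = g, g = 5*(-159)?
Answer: 115073813/4324800 ≈ 26.608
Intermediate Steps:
g = -795
E = -795
-20603/E + 18827/27200 = -20603/(-795) + 18827/27200 = -20603*(-1/795) + 18827*(1/27200) = 20603/795 + 18827/27200 = 115073813/4324800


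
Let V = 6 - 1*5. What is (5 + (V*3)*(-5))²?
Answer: 100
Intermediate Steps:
V = 1 (V = 6 - 5 = 1)
(5 + (V*3)*(-5))² = (5 + (1*3)*(-5))² = (5 + 3*(-5))² = (5 - 15)² = (-10)² = 100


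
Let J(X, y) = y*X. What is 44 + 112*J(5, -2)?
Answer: -1076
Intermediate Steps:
J(X, y) = X*y
44 + 112*J(5, -2) = 44 + 112*(5*(-2)) = 44 + 112*(-10) = 44 - 1120 = -1076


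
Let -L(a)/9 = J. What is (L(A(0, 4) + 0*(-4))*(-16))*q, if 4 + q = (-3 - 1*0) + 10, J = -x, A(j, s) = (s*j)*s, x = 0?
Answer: 0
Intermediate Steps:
A(j, s) = j*s² (A(j, s) = (j*s)*s = j*s²)
J = 0 (J = -1*0 = 0)
q = 3 (q = -4 + ((-3 - 1*0) + 10) = -4 + ((-3 + 0) + 10) = -4 + (-3 + 10) = -4 + 7 = 3)
L(a) = 0 (L(a) = -9*0 = 0)
(L(A(0, 4) + 0*(-4))*(-16))*q = (0*(-16))*3 = 0*3 = 0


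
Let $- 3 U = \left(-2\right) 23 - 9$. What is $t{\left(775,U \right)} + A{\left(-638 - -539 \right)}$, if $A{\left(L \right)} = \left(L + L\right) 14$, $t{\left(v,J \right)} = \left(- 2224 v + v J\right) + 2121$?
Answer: $- \frac{5130128}{3} \approx -1.71 \cdot 10^{6}$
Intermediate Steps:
$U = \frac{55}{3}$ ($U = - \frac{\left(-2\right) 23 - 9}{3} = - \frac{-46 - 9}{3} = \left(- \frac{1}{3}\right) \left(-55\right) = \frac{55}{3} \approx 18.333$)
$t{\left(v,J \right)} = 2121 - 2224 v + J v$ ($t{\left(v,J \right)} = \left(- 2224 v + J v\right) + 2121 = 2121 - 2224 v + J v$)
$A{\left(L \right)} = 28 L$ ($A{\left(L \right)} = 2 L 14 = 28 L$)
$t{\left(775,U \right)} + A{\left(-638 - -539 \right)} = \left(2121 - 1723600 + \frac{55}{3} \cdot 775\right) + 28 \left(-638 - -539\right) = \left(2121 - 1723600 + \frac{42625}{3}\right) + 28 \left(-638 + 539\right) = - \frac{5121812}{3} + 28 \left(-99\right) = - \frac{5121812}{3} - 2772 = - \frac{5130128}{3}$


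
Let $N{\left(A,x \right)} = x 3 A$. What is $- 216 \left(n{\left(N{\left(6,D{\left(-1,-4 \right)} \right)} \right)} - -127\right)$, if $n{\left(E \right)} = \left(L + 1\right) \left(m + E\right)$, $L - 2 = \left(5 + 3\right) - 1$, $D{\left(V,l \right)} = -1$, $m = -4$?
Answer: $20088$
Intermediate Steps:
$L = 9$ ($L = 2 + \left(\left(5 + 3\right) - 1\right) = 2 + \left(8 - 1\right) = 2 + 7 = 9$)
$N{\left(A,x \right)} = 3 A x$ ($N{\left(A,x \right)} = 3 x A = 3 A x$)
$n{\left(E \right)} = -40 + 10 E$ ($n{\left(E \right)} = \left(9 + 1\right) \left(-4 + E\right) = 10 \left(-4 + E\right) = -40 + 10 E$)
$- 216 \left(n{\left(N{\left(6,D{\left(-1,-4 \right)} \right)} \right)} - -127\right) = - 216 \left(\left(-40 + 10 \cdot 3 \cdot 6 \left(-1\right)\right) - -127\right) = - 216 \left(\left(-40 + 10 \left(-18\right)\right) + 127\right) = - 216 \left(\left(-40 - 180\right) + 127\right) = - 216 \left(-220 + 127\right) = \left(-216\right) \left(-93\right) = 20088$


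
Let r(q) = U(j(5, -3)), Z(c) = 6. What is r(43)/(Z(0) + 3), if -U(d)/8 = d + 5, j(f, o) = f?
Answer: -80/9 ≈ -8.8889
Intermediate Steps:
U(d) = -40 - 8*d (U(d) = -8*(d + 5) = -8*(5 + d) = -40 - 8*d)
r(q) = -80 (r(q) = -40 - 8*5 = -40 - 40 = -80)
r(43)/(Z(0) + 3) = -80/(6 + 3) = -80/9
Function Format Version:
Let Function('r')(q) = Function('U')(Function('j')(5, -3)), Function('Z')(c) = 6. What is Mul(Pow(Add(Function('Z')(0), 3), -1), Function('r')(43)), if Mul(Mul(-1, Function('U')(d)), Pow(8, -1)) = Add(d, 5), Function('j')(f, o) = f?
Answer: Rational(-80, 9) ≈ -8.8889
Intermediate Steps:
Function('U')(d) = Add(-40, Mul(-8, d)) (Function('U')(d) = Mul(-8, Add(d, 5)) = Mul(-8, Add(5, d)) = Add(-40, Mul(-8, d)))
Function('r')(q) = -80 (Function('r')(q) = Add(-40, Mul(-8, 5)) = Add(-40, -40) = -80)
Mul(Pow(Add(Function('Z')(0), 3), -1), Function('r')(43)) = Mul(Pow(Add(6, 3), -1), -80) = Mul(Pow(9, -1), -80) = Mul(Rational(1, 9), -80) = Rational(-80, 9)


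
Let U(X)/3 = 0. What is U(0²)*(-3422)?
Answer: 0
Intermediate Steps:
U(X) = 0 (U(X) = 3*0 = 0)
U(0²)*(-3422) = 0*(-3422) = 0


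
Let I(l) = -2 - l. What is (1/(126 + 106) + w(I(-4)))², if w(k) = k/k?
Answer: 54289/53824 ≈ 1.0086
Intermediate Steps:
w(k) = 1
(1/(126 + 106) + w(I(-4)))² = (1/(126 + 106) + 1)² = (1/232 + 1)² = (233/232)² = 54289/53824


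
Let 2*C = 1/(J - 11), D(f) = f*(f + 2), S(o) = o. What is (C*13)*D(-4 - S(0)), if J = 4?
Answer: -52/7 ≈ -7.4286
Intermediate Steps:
D(f) = f*(2 + f)
C = -1/14 (C = 1/(2*(4 - 11)) = (½)/(-7) = (½)*(-⅐) = -1/14 ≈ -0.071429)
(C*13)*D(-4 - S(0)) = (-1/14*13)*((-4 - 1*0)*(2 + (-4 - 1*0))) = -13*(-4 + 0)*(2 + (-4 + 0))/14 = -(-26)*(2 - 4)/7 = -(-26)*(-2)/7 = -13/14*8 = -52/7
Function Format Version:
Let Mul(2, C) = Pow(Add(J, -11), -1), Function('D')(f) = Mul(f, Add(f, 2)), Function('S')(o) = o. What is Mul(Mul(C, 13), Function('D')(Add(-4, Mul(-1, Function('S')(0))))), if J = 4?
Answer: Rational(-52, 7) ≈ -7.4286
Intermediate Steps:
Function('D')(f) = Mul(f, Add(2, f))
C = Rational(-1, 14) (C = Mul(Rational(1, 2), Pow(Add(4, -11), -1)) = Mul(Rational(1, 2), Pow(-7, -1)) = Mul(Rational(1, 2), Rational(-1, 7)) = Rational(-1, 14) ≈ -0.071429)
Mul(Mul(C, 13), Function('D')(Add(-4, Mul(-1, Function('S')(0))))) = Mul(Mul(Rational(-1, 14), 13), Mul(Add(-4, Mul(-1, 0)), Add(2, Add(-4, Mul(-1, 0))))) = Mul(Rational(-13, 14), Mul(Add(-4, 0), Add(2, Add(-4, 0)))) = Mul(Rational(-13, 14), Mul(-4, Add(2, -4))) = Mul(Rational(-13, 14), Mul(-4, -2)) = Mul(Rational(-13, 14), 8) = Rational(-52, 7)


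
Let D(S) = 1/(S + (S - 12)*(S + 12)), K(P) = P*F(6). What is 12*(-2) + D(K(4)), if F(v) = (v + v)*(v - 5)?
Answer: -52991/2208 ≈ -24.000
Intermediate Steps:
F(v) = 2*v*(-5 + v) (F(v) = (2*v)*(-5 + v) = 2*v*(-5 + v))
K(P) = 12*P (K(P) = P*(2*6*(-5 + 6)) = P*(2*6*1) = P*12 = 12*P)
D(S) = 1/(S + (-12 + S)*(12 + S))
12*(-2) + D(K(4)) = 12*(-2) + 1/(-144 + 12*4 + (12*4)**2) = -24 + 1/(-144 + 48 + 48**2) = -24 + 1/(-144 + 48 + 2304) = -24 + 1/2208 = -52991/2208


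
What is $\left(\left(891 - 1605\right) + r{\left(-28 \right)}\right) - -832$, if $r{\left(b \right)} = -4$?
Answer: $114$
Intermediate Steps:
$\left(\left(891 - 1605\right) + r{\left(-28 \right)}\right) - -832 = \left(\left(891 - 1605\right) - 4\right) - -832 = \left(-714 - 4\right) + 832 = -718 + 832 = 114$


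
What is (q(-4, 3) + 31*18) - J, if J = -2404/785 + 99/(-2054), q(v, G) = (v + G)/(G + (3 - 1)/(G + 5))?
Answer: 69556387/124030 ≈ 560.80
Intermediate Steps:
q(v, G) = (G + v)/(G + 2/(5 + G))
J = -5015531/1612390 (J = -2404*1/785 + 99*(-1/2054) = -2404/785 - 99/2054 = -5015531/1612390 ≈ -3.1106)
(q(-4, 3) + 31*18) - J = ((3² + 5*3 + 5*(-4) + 3*(-4))/(2 + 3² + 5*3) + 31*18) - 1*(-5015531/1612390) = ((9 + 15 - 20 - 12)/(2 + 9 + 15) + 558) + 5015531/1612390 = (-8/26 + 558) + 5015531/1612390 = ((1/26)*(-8) + 558) + 5015531/1612390 = (-4/13 + 558) + 5015531/1612390 = 7250/13 + 5015531/1612390 = 69556387/124030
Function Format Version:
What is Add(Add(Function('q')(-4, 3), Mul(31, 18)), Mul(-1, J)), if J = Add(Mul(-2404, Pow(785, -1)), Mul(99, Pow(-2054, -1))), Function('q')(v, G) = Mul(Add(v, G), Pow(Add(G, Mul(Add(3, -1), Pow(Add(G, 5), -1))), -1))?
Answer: Rational(69556387, 124030) ≈ 560.80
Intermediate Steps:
Function('q')(v, G) = Mul(Pow(Add(G, Mul(2, Pow(Add(5, G), -1))), -1), Add(G, v)) (Function('q')(v, G) = Mul(Add(G, v), Pow(Add(G, Mul(2, Pow(Add(5, G), -1))), -1)) = Mul(Pow(Add(G, Mul(2, Pow(Add(5, G), -1))), -1), Add(G, v)))
J = Rational(-5015531, 1612390) (J = Add(Mul(-2404, Rational(1, 785)), Mul(99, Rational(-1, 2054))) = Add(Rational(-2404, 785), Rational(-99, 2054)) = Rational(-5015531, 1612390) ≈ -3.1106)
Add(Add(Function('q')(-4, 3), Mul(31, 18)), Mul(-1, J)) = Add(Add(Mul(Pow(Add(2, Pow(3, 2), Mul(5, 3)), -1), Add(Pow(3, 2), Mul(5, 3), Mul(5, -4), Mul(3, -4))), Mul(31, 18)), Mul(-1, Rational(-5015531, 1612390))) = Add(Add(Mul(Pow(Add(2, 9, 15), -1), Add(9, 15, -20, -12)), 558), Rational(5015531, 1612390)) = Add(Add(Mul(Pow(26, -1), -8), 558), Rational(5015531, 1612390)) = Add(Add(Mul(Rational(1, 26), -8), 558), Rational(5015531, 1612390)) = Add(Add(Rational(-4, 13), 558), Rational(5015531, 1612390)) = Add(Rational(7250, 13), Rational(5015531, 1612390)) = Rational(69556387, 124030)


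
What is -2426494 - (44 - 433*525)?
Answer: -2199213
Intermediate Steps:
-2426494 - (44 - 433*525) = -2426494 - (44 - 227325) = -2426494 - 1*(-227281) = -2426494 + 227281 = -2199213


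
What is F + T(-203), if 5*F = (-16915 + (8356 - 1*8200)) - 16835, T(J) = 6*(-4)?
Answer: -33714/5 ≈ -6742.8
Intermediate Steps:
T(J) = -24
F = -33594/5 (F = ((-16915 + (8356 - 1*8200)) - 16835)/5 = ((-16915 + (8356 - 8200)) - 16835)/5 = ((-16915 + 156) - 16835)/5 = (-16759 - 16835)/5 = (⅕)*(-33594) = -33594/5 ≈ -6718.8)
F + T(-203) = -33594/5 - 24 = -33714/5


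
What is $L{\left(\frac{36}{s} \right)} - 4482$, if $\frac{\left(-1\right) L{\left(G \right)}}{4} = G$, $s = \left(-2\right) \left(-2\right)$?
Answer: $-4518$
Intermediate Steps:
$s = 4$
$L{\left(G \right)} = - 4 G$
$L{\left(\frac{36}{s} \right)} - 4482 = - 4 \cdot \frac{36}{4} - 4482 = - 4 \cdot 36 \cdot \frac{1}{4} - 4482 = \left(-4\right) 9 - 4482 = -36 - 4482 = -4518$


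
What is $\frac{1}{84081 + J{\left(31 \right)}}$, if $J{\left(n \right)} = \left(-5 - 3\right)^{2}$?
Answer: $\frac{1}{84145} \approx 1.1884 \cdot 10^{-5}$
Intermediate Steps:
$J{\left(n \right)} = 64$ ($J{\left(n \right)} = \left(-8\right)^{2} = 64$)
$\frac{1}{84081 + J{\left(31 \right)}} = \frac{1}{84081 + 64} = \frac{1}{84145}$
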